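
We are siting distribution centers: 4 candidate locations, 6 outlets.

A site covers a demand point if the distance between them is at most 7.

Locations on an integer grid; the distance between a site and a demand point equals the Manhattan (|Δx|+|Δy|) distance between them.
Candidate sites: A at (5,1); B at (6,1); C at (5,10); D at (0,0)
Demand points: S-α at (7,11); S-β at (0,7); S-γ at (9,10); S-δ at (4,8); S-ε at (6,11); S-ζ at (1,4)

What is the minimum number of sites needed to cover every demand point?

Coverage sets (demand points within 7 of each site):
  A: {S-ζ}
  B: {}
  C: {S-α, S-γ, S-δ, S-ε}
  D: {S-β, S-ζ}
No single site covers all 6 demand points.
But {C, D} covers everything, so the minimum is 2.

2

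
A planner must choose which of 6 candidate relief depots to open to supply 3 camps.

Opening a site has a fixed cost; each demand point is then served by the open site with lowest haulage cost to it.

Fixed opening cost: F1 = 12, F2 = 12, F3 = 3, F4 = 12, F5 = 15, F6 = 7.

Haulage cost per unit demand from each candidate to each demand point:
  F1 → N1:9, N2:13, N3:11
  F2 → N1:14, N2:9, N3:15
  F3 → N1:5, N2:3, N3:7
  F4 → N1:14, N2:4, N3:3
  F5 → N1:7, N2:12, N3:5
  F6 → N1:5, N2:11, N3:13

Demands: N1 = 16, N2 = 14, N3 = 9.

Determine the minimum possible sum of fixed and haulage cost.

Open {F3, F4}: assign each demand point to its cheapest open site.
  N1→F3 16×5=80, N2→F3 14×3=42, N3→F4 9×3=27
  haulage cost 149, fixed 15 → total 164.
Compare {F3, F4, F6}: haulage cost 149 + fixed 22 = 171.
Compare {F1, F3, F4}: haulage cost 149 + fixed 27 = 176.
Compare {F2, F3, F4}: haulage cost 149 + fixed 27 = 176.
All other subsets cost ≥ 171. Minimum total cost: 164.

164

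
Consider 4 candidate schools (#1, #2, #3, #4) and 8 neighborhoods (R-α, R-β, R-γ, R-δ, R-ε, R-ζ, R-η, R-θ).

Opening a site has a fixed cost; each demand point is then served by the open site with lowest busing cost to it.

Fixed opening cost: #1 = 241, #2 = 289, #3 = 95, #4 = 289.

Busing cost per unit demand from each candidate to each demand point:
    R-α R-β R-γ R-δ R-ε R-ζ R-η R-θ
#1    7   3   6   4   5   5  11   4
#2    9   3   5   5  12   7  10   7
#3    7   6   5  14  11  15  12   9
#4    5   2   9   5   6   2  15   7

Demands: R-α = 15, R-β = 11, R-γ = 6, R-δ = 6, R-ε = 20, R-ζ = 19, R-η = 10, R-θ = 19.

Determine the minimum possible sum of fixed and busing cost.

Open {#1}: assign each demand point to its cheapest open site.
  R-α→#1 15×7=105, R-β→#1 11×3=33, R-γ→#1 6×6=36, R-δ→#1 6×4=24, R-ε→#1 20×5=100, R-ζ→#1 19×5=95, R-η→#1 10×11=110, R-θ→#1 19×4=76
  busing cost 579, fixed 241 → total 820.
Compare {#1, #3}: busing cost 573 + fixed 336 = 909.
Compare {#4}: busing cost 622 + fixed 289 = 911.
Compare {#3, #4}: busing cost 568 + fixed 384 = 952.
All other subsets cost ≥ 909. Minimum total cost: 820.

820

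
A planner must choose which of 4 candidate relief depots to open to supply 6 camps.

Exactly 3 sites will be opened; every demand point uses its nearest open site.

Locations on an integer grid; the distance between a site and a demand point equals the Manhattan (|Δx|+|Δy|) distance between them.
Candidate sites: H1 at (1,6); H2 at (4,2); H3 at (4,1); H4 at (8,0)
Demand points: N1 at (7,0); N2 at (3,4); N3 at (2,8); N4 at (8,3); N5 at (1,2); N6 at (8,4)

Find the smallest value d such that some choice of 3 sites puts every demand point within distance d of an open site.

4

Open {H1, H2, H4}.
  Farthest demand point is N6 at distance 4 (to H4); all others are ≤ 4.
With {H1, H3, H4} the worst case is 4.
With {H1, H2, H3} the worst case is 6.
No size-3 selection achieves below 4.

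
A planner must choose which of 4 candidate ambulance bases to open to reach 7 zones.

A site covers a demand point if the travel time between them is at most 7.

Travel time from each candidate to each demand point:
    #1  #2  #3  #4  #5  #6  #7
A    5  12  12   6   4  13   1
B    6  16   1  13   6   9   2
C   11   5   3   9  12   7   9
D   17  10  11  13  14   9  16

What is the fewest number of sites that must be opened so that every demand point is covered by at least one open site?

Coverage sets (demand points within 7 of each site):
  A: {#1, #4, #5, #7}
  B: {#1, #3, #5, #7}
  C: {#2, #3, #6}
  D: {}
No single site covers all 7 demand points.
But {A, C} covers everything, so the minimum is 2.

2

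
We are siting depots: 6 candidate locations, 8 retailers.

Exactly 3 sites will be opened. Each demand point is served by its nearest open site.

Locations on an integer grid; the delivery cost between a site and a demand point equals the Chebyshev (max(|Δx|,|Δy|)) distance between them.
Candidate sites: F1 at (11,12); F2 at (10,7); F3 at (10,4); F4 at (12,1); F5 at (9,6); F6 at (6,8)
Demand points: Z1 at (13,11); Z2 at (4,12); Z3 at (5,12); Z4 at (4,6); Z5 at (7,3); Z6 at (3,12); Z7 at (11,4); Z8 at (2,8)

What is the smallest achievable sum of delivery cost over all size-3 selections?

Open {F1, F3, F6}.
  Z1→F1 2, Z2→F6 4, Z3→F6 4, Z4→F6 2, Z5→F3 3, Z6→F6 4, Z7→F3 1, Z8→F6 4  ⇒ total 24.
Compare {F1, F5, F6}: total 25.
Compare {F2, F3, F6}: total 26.
No size-3 selection does better; minimum is 24.

24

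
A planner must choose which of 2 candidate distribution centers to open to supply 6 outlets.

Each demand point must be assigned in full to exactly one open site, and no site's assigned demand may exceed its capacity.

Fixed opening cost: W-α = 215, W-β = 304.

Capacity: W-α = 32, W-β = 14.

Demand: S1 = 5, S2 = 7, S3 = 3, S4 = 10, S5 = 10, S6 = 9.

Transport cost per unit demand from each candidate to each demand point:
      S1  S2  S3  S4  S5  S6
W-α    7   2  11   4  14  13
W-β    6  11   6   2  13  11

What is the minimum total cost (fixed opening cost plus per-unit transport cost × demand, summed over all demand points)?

Open {W-α, W-β}; cheapest assignment that respects the capacities:
  W-α (cap 32, load 31): S1, S2, S5, S6 — cost 5×7 + 7×2 + 10×14 + 9×13 = 306
  W-β (cap 14, load 13): S3, S4 — cost 3×6 + 10×2 = 38
  Shipping 344, fixed 519 → total 863.
  Any other capacity-feasible assignment to {W-α, W-β} ships for at least 344.
Total demand is 44 and no other set of sites has combined capacity ≥ 44, so {W-α, W-β} is the only feasible choice of open sites. Minimum: 863.

863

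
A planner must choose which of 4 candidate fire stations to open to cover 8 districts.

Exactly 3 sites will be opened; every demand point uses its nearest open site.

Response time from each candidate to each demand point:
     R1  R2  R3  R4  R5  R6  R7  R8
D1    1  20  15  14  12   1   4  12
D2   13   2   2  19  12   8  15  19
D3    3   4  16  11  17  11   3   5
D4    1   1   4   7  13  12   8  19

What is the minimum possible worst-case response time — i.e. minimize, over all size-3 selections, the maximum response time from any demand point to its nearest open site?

Open {D1, D2, D3}.
  Farthest demand point is R5 at response time 12 (to D1); all others are ≤ 12.
With {D1, D2, D4} the worst case is 12.
With {D1, D3, D4} the worst case is 12.
No size-3 selection achieves below 12.

12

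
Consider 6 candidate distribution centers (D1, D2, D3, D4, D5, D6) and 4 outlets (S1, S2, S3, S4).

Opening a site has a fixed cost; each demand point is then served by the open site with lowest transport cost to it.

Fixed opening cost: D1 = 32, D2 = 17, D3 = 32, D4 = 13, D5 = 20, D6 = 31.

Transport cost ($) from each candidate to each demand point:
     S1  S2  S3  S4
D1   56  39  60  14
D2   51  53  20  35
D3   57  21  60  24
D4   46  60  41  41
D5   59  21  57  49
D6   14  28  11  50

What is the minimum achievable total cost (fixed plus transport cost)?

Open {D1, D6}: assign each demand point to its cheapest open site.
  S1→D6 14, S2→D6 28, S3→D6 11, S4→D1 14
  transport cost 67, fixed 63 → total 130.
Compare {D3, D6}: transport cost 70 + fixed 63 = 133.
Compare {D6}: transport cost 103 + fixed 31 = 134.
Compare {D2, D6}: transport cost 88 + fixed 48 = 136.
All other subsets cost ≥ 133. Minimum total cost: 130.

130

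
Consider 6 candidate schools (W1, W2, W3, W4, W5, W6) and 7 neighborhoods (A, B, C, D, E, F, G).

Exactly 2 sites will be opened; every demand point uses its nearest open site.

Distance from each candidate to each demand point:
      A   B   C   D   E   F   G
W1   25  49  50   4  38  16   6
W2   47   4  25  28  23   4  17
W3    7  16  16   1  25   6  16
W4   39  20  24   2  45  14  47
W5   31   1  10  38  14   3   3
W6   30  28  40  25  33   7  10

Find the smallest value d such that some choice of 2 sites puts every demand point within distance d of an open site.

Open {W3, W5}.
  Farthest demand point is E at distance 14 (to W5); all others are ≤ 14.
With {W2, W3} the worst case is 23.
With {W1, W2} the worst case is 25.
No size-2 selection achieves below 14.

14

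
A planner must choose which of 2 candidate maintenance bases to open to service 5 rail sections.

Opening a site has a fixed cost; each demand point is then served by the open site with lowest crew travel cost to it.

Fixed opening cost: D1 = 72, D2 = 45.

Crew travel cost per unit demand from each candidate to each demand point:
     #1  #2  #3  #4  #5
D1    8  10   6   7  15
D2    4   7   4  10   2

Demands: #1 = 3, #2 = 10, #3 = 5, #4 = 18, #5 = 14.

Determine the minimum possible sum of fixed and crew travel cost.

355

Open {D2}: assign each demand point to its cheapest open site.
  #1→D2 3×4=12, #2→D2 10×7=70, #3→D2 5×4=20, #4→D2 18×10=180, #5→D2 14×2=28
  crew travel cost 310, fixed 45 → total 355.
Compare {D1, D2}: crew travel cost 256 + fixed 117 = 373.
Compare {D1}: crew travel cost 490 + fixed 72 = 562.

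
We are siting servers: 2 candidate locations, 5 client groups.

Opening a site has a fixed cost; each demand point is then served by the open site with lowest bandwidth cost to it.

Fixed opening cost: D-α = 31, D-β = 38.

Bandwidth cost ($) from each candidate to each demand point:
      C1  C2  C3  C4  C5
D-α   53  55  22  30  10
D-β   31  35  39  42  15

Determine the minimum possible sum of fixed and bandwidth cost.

197

Open {D-α, D-β}: assign each demand point to its cheapest open site.
  C1→D-β 31, C2→D-β 35, C3→D-α 22, C4→D-α 30, C5→D-α 10
  bandwidth cost 128, fixed 69 → total 197.
Compare {D-β}: bandwidth cost 162 + fixed 38 = 200.
Compare {D-α}: bandwidth cost 170 + fixed 31 = 201.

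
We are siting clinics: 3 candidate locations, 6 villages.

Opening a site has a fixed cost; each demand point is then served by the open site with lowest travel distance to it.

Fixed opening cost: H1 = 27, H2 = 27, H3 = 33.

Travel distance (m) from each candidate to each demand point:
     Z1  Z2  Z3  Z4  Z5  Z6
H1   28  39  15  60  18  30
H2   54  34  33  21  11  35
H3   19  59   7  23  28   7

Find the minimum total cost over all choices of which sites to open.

159

Open {H2, H3}: assign each demand point to its cheapest open site.
  Z1→H3 19, Z2→H2 34, Z3→H3 7, Z4→H2 21, Z5→H2 11, Z6→H3 7
  travel distance 99, fixed 60 → total 159.
Compare {H1, H3}: travel distance 113 + fixed 60 = 173.
Compare {H3}: travel distance 143 + fixed 33 = 176.
Compare {H1, H2, H3}: travel distance 99 + fixed 87 = 186.
All other subsets cost ≥ 173. Minimum total cost: 159.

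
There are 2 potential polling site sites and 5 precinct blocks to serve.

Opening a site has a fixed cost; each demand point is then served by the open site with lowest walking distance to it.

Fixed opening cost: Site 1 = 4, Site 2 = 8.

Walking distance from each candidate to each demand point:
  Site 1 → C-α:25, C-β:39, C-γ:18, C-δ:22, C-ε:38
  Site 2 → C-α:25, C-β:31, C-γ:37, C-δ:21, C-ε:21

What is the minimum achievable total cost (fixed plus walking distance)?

Open {Site 1, Site 2}: assign each demand point to its cheapest open site.
  C-α→Site 1 25, C-β→Site 2 31, C-γ→Site 1 18, C-δ→Site 2 21, C-ε→Site 2 21
  walking distance 116, fixed 12 → total 128.
Compare {Site 2}: walking distance 135 + fixed 8 = 143.
Compare {Site 1}: walking distance 142 + fixed 4 = 146.

128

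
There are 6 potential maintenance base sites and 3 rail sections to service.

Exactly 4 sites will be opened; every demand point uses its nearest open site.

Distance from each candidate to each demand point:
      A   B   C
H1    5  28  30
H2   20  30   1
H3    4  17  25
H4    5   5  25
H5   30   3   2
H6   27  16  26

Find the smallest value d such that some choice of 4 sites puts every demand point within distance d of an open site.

Open {H1, H2, H3, H5}.
  Farthest demand point is A at distance 4 (to H3); all others are ≤ 4.
With {H1, H3, H4, H5} the worst case is 4.
With {H1, H3, H5, H6} the worst case is 4.
No size-4 selection achieves below 4.

4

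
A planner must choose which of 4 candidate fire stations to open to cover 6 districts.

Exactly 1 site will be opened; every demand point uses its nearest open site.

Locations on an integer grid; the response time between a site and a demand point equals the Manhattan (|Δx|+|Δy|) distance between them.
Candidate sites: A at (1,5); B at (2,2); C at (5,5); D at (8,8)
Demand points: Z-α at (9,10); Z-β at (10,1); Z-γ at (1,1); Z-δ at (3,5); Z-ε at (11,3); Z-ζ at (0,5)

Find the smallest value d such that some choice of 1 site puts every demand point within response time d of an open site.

Open {C}.
  Farthest demand point is Z-α at response time 9 (to C); all others are ≤ 9.
With {A} the worst case is 13.
With {D} the worst case is 14.
No size-1 selection achieves below 9.

9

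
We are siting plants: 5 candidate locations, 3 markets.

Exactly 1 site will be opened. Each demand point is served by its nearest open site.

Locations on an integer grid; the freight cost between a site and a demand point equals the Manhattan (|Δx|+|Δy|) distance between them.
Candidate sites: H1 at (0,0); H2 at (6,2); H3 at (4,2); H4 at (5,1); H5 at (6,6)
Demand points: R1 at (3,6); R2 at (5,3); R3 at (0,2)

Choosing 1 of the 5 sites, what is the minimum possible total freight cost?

11

Open {H3}.
  R1→H3 5, R2→H3 2, R3→H3 4  ⇒ total 11.
Compare {H2}: total 15.
Compare {H4}: total 15.
No size-1 selection does better; minimum is 11.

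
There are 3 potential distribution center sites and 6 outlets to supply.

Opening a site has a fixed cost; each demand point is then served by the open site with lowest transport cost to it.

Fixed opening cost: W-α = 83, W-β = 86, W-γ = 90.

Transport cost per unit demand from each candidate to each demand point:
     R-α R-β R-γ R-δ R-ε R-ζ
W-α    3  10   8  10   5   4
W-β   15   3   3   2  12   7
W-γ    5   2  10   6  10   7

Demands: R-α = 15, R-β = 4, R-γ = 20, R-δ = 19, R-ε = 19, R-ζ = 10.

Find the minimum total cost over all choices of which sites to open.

459

Open {W-α, W-β}: assign each demand point to its cheapest open site.
  R-α→W-α 15×3=45, R-β→W-β 4×3=12, R-γ→W-β 20×3=60, R-δ→W-β 19×2=38, R-ε→W-α 19×5=95, R-ζ→W-α 10×4=40
  transport cost 290, fixed 169 → total 459.
Compare {W-α, W-β, W-γ}: transport cost 286 + fixed 259 = 545.
Compare {W-β, W-γ}: transport cost 441 + fixed 176 = 617.
Compare {W-α, W-γ}: transport cost 462 + fixed 173 = 635.
All other subsets cost ≥ 545. Minimum total cost: 459.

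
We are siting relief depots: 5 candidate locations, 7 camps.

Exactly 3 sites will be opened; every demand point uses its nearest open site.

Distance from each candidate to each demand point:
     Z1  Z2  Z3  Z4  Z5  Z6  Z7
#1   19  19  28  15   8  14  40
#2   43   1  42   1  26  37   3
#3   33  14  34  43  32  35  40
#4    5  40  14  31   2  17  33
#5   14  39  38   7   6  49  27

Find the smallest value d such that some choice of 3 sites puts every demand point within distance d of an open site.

14

Open {#1, #2, #4}.
  Farthest demand point is Z3 at distance 14 (to #4); all others are ≤ 14.
With {#2, #3, #4} the worst case is 17.
With {#2, #4, #5} the worst case is 17.
No size-3 selection achieves below 14.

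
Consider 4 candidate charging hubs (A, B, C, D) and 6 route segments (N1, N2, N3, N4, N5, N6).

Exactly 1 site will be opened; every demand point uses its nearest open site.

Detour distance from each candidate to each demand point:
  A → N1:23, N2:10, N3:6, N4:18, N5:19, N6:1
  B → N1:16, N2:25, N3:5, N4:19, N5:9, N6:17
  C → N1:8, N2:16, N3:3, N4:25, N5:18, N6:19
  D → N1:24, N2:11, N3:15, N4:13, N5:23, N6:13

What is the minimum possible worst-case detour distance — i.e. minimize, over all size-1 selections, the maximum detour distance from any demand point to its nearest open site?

Open {A}.
  Farthest demand point is N1 at detour distance 23 (to A); all others are ≤ 23.
With {D} the worst case is 24.
With {B} the worst case is 25.
No size-1 selection achieves below 23.

23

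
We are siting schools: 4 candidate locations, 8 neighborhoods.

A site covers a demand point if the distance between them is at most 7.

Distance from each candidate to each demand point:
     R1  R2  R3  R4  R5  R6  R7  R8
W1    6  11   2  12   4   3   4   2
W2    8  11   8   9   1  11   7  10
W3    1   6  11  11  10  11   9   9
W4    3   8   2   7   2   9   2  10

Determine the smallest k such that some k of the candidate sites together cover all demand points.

Coverage sets (demand points within 7 of each site):
  W1: {R1, R3, R5, R6, R7, R8}
  W2: {R5, R7}
  W3: {R1, R2}
  W4: {R1, R3, R4, R5, R7}
No 2 sites suffice: every size-2 union leaves at least one demand point uncovered.
But {W1, W3, W4} covers everything, so the minimum is 3.

3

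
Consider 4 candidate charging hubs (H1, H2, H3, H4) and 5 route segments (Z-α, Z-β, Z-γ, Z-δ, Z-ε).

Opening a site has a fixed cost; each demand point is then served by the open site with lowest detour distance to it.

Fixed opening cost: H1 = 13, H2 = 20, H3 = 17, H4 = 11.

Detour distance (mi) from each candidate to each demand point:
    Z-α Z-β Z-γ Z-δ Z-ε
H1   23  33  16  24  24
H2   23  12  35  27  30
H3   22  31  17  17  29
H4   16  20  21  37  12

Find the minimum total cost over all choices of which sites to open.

110

Open {H3, H4}: assign each demand point to its cheapest open site.
  Z-α→H4 16, Z-β→H4 20, Z-γ→H3 17, Z-δ→H3 17, Z-ε→H4 12
  detour distance 82, fixed 28 → total 110.
Compare {H1, H4}: detour distance 88 + fixed 24 = 112.
Compare {H4}: detour distance 106 + fixed 11 = 117.
Compare {H2, H4}: detour distance 88 + fixed 31 = 119.
All other subsets cost ≥ 112. Minimum total cost: 110.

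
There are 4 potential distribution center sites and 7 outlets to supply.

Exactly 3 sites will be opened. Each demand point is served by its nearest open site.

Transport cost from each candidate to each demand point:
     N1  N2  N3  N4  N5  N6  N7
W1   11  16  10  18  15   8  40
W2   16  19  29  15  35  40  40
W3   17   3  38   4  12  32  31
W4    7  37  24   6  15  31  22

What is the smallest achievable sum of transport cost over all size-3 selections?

66

Open {W1, W3, W4}.
  N1→W4 7, N2→W3 3, N3→W1 10, N4→W3 4, N5→W3 12, N6→W1 8, N7→W4 22  ⇒ total 66.
Compare {W1, W2, W3}: total 79.
Compare {W1, W2, W4}: total 84.
No size-3 selection does better; minimum is 66.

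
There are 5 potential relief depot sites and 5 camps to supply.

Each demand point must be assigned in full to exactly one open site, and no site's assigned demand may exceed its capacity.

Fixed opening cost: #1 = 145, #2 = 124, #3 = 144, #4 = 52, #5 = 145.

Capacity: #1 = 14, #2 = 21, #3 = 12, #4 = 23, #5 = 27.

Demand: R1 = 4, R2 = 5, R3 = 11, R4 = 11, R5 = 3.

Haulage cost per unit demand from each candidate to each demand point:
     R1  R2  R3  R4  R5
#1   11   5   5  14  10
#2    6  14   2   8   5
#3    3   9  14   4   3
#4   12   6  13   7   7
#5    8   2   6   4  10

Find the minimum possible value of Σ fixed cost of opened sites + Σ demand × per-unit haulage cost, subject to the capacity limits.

344

Open {#2, #4}; cheapest assignment that respects the capacities:
  #2 (cap 21, load 18): R1, R3, R5 — cost 4×6 + 11×2 + 3×5 = 61
  #4 (cap 23, load 16): R2, R4 — cost 5×6 + 11×7 = 107
  Shipping 168, fixed 176 → total 344.
  Any other capacity-feasible assignment to {#2, #4} ships for at least 168.
Compare {#2, #5}: its best feasible assignment gives total 384.
Compare {#4, #5}: its best feasible assignment gives total 386.
Every other set of open sites that can feasibly serve all demand totals ≥ 384 even under its best assignment. Minimum: 344.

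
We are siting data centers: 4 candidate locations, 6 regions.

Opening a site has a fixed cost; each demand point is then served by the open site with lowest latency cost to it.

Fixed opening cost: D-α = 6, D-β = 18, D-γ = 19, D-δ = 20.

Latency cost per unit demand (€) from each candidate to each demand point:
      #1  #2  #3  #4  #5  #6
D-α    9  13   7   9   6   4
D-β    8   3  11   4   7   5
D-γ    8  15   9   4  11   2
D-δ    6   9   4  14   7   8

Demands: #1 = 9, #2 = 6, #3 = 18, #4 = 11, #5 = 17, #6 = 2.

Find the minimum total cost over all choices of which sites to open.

342

Open {D-α, D-β, D-δ}: assign each demand point to its cheapest open site.
  #1→D-δ 9×6=54, #2→D-β 6×3=18, #3→D-δ 18×4=72, #4→D-β 11×4=44, #5→D-α 17×6=102, #6→D-α 2×4=8
  latency cost 298, fixed 44 → total 342.
Compare {D-β, D-δ}: latency cost 317 + fixed 38 = 355.
Compare {D-α, D-β, D-γ, D-δ}: latency cost 294 + fixed 63 = 357.
Compare {D-β, D-γ, D-δ}: latency cost 311 + fixed 57 = 368.
All other subsets cost ≥ 355. Minimum total cost: 342.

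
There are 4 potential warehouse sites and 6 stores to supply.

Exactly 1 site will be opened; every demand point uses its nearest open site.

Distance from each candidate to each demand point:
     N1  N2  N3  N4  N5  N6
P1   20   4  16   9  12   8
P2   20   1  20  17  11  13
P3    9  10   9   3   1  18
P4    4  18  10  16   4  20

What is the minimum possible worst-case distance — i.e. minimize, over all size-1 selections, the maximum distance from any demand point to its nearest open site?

Open {P3}.
  Farthest demand point is N6 at distance 18 (to P3); all others are ≤ 18.
With {P1} the worst case is 20.
With {P2} the worst case is 20.
No size-1 selection achieves below 18.

18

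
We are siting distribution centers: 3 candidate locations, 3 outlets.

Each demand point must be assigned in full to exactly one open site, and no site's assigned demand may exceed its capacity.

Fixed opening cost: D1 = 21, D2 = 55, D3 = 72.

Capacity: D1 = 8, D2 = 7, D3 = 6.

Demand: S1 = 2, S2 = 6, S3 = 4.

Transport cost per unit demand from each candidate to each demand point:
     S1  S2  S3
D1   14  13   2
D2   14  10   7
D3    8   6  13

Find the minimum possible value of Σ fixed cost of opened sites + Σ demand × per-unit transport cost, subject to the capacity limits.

165

Open {D1, D3}; cheapest assignment that respects the capacities:
  D1 (cap 8, load 6): S1, S3 — cost 2×14 + 4×2 = 36
  D3 (cap 6, load 6): S2 — cost 6×6 = 36
  Shipping 72, fixed 93 → total 165.
  Any other capacity-feasible assignment to {D1, D3} ships for at least 72.
Compare {D1, D2}: its best feasible assignment gives total 172.
Compare {D2, D3}: its best feasible assignment gives total 219.
Every other set of open sites that can feasibly serve all demand totals ≥ 172 even under its best assignment. Minimum: 165.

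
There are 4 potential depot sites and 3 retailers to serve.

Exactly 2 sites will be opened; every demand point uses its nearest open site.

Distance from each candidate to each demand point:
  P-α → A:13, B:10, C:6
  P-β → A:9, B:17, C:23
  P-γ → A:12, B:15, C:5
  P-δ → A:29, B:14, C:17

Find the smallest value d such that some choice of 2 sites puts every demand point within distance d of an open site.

Open {P-α, P-β}.
  Farthest demand point is B at distance 10 (to P-α); all others are ≤ 10.
With {P-α, P-γ} the worst case is 12.
With {P-α, P-δ} the worst case is 13.
No size-2 selection achieves below 10.

10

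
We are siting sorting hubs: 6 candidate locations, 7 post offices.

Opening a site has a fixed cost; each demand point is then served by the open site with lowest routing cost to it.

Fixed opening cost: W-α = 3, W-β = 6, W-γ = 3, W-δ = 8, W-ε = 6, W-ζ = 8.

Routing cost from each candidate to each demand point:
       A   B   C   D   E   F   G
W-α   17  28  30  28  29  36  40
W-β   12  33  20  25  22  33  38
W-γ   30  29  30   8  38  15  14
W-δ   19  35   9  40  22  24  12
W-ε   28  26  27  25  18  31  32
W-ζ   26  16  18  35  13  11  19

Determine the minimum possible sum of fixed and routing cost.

Open {W-β, W-γ, W-δ, W-ζ}: assign each demand point to its cheapest open site.
  A→W-β 12, B→W-ζ 16, C→W-δ 9, D→W-γ 8, E→W-ζ 13, F→W-ζ 11, G→W-δ 12
  routing cost 81, fixed 25 → total 106.
Compare {W-γ, W-δ, W-ζ}: routing cost 88 + fixed 19 = 107.
Compare {W-α, W-γ, W-δ, W-ζ}: routing cost 86 + fixed 22 = 108.
Compare {W-β, W-γ, W-ζ}: routing cost 92 + fixed 17 = 109.
All other subsets cost ≥ 107. Minimum total cost: 106.

106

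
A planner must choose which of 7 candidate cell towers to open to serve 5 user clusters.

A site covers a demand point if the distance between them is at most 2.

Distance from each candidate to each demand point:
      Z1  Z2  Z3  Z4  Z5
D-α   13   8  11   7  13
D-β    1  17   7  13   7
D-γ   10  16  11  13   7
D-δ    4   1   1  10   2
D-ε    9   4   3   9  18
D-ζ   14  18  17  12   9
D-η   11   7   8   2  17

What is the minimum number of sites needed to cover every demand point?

3

Coverage sets (demand points within 2 of each site):
  D-α: {}
  D-β: {Z1}
  D-γ: {}
  D-δ: {Z2, Z3, Z5}
  D-ε: {}
  D-ζ: {}
  D-η: {Z4}
No 2 sites suffice: every size-2 union leaves at least one demand point uncovered.
But {D-β, D-δ, D-η} covers everything, so the minimum is 3.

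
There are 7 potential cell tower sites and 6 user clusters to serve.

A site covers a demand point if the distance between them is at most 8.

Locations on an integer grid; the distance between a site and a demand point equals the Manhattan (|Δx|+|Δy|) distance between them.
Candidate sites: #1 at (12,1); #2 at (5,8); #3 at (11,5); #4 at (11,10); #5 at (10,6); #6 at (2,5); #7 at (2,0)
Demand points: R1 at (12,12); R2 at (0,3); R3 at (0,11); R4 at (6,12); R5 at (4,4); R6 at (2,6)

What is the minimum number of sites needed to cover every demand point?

Coverage sets (demand points within 8 of each site):
  #1: {}
  #2: {R3, R4, R5, R6}
  #3: {R1, R5}
  #4: {R1, R4}
  #5: {R1, R5, R6}
  #6: {R2, R3, R5, R6}
  #7: {R2, R5, R6}
No single site covers all 6 demand points.
But {#4, #6} covers everything, so the minimum is 2.

2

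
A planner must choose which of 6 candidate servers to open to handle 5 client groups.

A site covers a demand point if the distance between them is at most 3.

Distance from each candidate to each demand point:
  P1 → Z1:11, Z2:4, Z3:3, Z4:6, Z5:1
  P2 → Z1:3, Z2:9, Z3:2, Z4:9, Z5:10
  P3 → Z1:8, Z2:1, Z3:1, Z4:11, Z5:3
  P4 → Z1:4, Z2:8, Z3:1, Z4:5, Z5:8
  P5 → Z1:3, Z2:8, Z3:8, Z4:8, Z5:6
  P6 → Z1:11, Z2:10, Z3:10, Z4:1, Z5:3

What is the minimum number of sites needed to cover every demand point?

3

Coverage sets (demand points within 3 of each site):
  P1: {Z3, Z5}
  P2: {Z1, Z3}
  P3: {Z2, Z3, Z5}
  P4: {Z3}
  P5: {Z1}
  P6: {Z4, Z5}
No 2 sites suffice: every size-2 union leaves at least one demand point uncovered.
But {P2, P3, P6} covers everything, so the minimum is 3.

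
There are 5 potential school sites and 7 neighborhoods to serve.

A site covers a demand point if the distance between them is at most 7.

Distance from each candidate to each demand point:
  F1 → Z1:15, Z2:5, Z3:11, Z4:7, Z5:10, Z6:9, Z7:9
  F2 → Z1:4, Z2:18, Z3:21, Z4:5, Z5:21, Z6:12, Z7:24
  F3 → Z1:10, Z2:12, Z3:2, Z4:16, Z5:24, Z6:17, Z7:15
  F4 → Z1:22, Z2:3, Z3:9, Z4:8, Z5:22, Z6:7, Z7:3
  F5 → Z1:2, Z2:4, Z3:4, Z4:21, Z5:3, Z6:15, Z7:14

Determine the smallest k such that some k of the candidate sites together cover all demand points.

Coverage sets (demand points within 7 of each site):
  F1: {Z2, Z4}
  F2: {Z1, Z4}
  F3: {Z3}
  F4: {Z2, Z6, Z7}
  F5: {Z1, Z2, Z3, Z5}
No 2 sites suffice: every size-2 union leaves at least one demand point uncovered.
But {F1, F4, F5} covers everything, so the minimum is 3.

3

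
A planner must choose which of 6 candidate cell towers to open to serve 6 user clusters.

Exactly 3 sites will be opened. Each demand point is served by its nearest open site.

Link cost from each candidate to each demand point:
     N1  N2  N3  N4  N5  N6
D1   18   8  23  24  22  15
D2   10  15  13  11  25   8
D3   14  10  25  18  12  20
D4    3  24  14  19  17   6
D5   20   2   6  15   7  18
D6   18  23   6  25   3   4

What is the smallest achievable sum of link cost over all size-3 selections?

Open {D4, D5, D6}.
  N1→D4 3, N2→D5 2, N3→D5 6, N4→D5 15, N5→D6 3, N6→D6 4  ⇒ total 33.
Compare {D2, D4, D5}: total 35.
Compare {D2, D5, D6}: total 36.
No size-3 selection does better; minimum is 33.

33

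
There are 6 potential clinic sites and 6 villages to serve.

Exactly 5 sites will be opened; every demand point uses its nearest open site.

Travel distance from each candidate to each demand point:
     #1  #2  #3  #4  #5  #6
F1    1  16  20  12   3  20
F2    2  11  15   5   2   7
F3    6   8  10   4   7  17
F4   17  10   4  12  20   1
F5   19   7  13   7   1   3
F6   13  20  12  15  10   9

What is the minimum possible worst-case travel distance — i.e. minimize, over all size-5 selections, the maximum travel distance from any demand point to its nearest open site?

Open {F1, F2, F3, F4, F5}.
  Farthest demand point is #2 at travel distance 7 (to F5); all others are ≤ 7.
With {F1, F2, F4, F5, F6} the worst case is 7.
With {F1, F3, F4, F5, F6} the worst case is 7.
No size-5 selection achieves below 7.

7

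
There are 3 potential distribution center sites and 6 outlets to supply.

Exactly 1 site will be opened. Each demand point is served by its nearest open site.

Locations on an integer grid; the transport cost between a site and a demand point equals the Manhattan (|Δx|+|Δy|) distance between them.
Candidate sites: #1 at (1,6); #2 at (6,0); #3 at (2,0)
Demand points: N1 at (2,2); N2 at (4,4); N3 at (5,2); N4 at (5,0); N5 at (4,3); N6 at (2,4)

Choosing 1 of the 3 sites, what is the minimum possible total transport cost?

Open {#3}.
  N1→#3 2, N2→#3 6, N3→#3 5, N4→#3 3, N5→#3 5, N6→#3 4  ⇒ total 25.
Compare {#2}: total 29.
Compare {#1}: total 37.

25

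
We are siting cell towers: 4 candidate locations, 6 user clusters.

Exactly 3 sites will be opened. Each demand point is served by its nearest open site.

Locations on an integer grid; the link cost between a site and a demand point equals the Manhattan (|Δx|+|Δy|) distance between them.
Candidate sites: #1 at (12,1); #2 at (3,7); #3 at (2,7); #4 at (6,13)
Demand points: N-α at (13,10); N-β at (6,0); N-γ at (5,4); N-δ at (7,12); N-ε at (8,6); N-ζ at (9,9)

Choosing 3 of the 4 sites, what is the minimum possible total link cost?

Open {#1, #2, #4}.
  N-α→#1 10, N-β→#1 7, N-γ→#2 5, N-δ→#4 2, N-ε→#2 6, N-ζ→#4 7  ⇒ total 37.
Compare {#1, #3, #4}: total 39.
Compare {#2, #3, #4}: total 40.
No size-3 selection does better; minimum is 37.

37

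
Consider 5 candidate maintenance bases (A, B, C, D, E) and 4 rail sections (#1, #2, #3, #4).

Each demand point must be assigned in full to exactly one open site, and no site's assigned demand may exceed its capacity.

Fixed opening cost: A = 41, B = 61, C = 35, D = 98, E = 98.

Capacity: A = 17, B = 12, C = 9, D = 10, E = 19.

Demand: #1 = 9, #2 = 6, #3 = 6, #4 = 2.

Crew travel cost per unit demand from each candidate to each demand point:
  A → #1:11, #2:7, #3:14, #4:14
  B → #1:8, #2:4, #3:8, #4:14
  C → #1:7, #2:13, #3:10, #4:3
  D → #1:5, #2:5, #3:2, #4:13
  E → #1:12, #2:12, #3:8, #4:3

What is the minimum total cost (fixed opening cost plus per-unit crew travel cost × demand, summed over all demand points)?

283

Open {A, C}; cheapest assignment that respects the capacities:
  A (cap 17, load 15): #1, #2 — cost 9×11 + 6×7 = 141
  C (cap 9, load 8): #3, #4 — cost 6×10 + 2×3 = 66
  Shipping 207, fixed 76 → total 283.
  Any other capacity-feasible assignment to {A, C} ships for at least 207.
Compare {A, B, C}: its best feasible assignment gives total 300.
Compare {A, B}: its best feasible assignment gives total 301.
Every other set of open sites that can feasibly serve all demand totals ≥ 300 even under its best assignment. Minimum: 283.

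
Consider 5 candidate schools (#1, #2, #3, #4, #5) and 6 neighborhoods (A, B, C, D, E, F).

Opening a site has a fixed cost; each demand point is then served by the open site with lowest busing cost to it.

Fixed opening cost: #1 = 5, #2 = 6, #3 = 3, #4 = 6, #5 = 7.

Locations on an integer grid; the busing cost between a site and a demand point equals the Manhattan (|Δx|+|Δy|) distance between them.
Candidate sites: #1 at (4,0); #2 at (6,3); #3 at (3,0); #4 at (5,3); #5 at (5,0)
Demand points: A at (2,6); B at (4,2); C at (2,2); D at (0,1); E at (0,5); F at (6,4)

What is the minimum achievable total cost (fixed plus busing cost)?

33

Open {#3, #4}: assign each demand point to its cheapest open site.
  A→#4 6, B→#4 2, C→#3 3, D→#3 4, E→#4 7, F→#4 2
  busing cost 24, fixed 9 → total 33.
Compare {#4}: busing cost 28 + fixed 6 = 34.
Compare {#3}: busing cost 32 + fixed 3 = 35.
Compare {#2, #3}: busing cost 26 + fixed 9 = 35.
All other subsets cost ≥ 34. Minimum total cost: 33.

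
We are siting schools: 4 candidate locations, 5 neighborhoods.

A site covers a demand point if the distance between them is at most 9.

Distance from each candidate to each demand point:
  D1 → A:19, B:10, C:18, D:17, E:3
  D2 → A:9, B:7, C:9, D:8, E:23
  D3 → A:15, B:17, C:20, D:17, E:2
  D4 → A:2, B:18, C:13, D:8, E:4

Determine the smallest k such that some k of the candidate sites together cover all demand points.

Coverage sets (demand points within 9 of each site):
  D1: {E}
  D2: {A, B, C, D}
  D3: {E}
  D4: {A, D, E}
No single site covers all 5 demand points.
But {D1, D2} covers everything, so the minimum is 2.

2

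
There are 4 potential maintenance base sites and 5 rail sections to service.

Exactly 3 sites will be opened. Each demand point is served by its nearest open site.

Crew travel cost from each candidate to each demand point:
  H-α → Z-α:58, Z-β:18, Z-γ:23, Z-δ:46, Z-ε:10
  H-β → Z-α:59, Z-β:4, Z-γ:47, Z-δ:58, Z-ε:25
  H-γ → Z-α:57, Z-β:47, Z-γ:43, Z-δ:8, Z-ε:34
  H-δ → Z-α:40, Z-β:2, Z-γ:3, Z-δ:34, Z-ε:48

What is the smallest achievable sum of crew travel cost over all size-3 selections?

Open {H-α, H-γ, H-δ}.
  Z-α→H-δ 40, Z-β→H-δ 2, Z-γ→H-δ 3, Z-δ→H-γ 8, Z-ε→H-α 10  ⇒ total 63.
Compare {H-β, H-γ, H-δ}: total 78.
Compare {H-α, H-β, H-δ}: total 89.
No size-3 selection does better; minimum is 63.

63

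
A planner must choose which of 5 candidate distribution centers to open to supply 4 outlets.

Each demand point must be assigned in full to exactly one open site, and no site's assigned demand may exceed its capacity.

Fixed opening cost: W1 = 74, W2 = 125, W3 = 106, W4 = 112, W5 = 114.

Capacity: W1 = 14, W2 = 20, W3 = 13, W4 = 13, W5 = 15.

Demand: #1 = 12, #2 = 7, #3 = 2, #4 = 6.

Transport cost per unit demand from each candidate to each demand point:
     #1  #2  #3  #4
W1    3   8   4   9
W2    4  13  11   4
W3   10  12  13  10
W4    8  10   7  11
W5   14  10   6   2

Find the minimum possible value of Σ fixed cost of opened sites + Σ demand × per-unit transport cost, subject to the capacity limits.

314

Open {W1, W5}; cheapest assignment that respects the capacities:
  W1 (cap 14, load 14): #1, #3 — cost 12×3 + 2×4 = 44
  W5 (cap 15, load 13): #2, #4 — cost 7×10 + 6×2 = 82
  Shipping 126, fixed 188 → total 314.
  Any other capacity-feasible assignment to {W1, W5} ships for at least 126.
Compare {W1, W2}: its best feasible assignment gives total 335.
Compare {W1, W4}: its best feasible assignment gives total 366.
Every other set of open sites that can feasibly serve all demand totals ≥ 335 even under its best assignment. Minimum: 314.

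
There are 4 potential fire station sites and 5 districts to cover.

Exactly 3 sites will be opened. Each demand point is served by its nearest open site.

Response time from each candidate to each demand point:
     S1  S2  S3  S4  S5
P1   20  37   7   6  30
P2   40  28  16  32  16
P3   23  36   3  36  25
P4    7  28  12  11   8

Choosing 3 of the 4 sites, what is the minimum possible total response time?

52

Open {P1, P3, P4}.
  S1→P4 7, S2→P4 28, S3→P3 3, S4→P1 6, S5→P4 8  ⇒ total 52.
Compare {P1, P2, P4}: total 56.
Compare {P2, P3, P4}: total 57.
No size-3 selection does better; minimum is 52.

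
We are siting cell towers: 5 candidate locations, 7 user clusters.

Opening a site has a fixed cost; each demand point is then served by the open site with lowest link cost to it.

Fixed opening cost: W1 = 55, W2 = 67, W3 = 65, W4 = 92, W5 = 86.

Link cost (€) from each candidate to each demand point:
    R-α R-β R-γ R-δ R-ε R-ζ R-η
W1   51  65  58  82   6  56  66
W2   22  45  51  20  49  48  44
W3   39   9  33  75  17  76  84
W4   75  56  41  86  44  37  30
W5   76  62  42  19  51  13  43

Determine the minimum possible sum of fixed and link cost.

324

Open {W3, W5}: assign each demand point to its cheapest open site.
  R-α→W3 39, R-β→W3 9, R-γ→W3 33, R-δ→W5 19, R-ε→W3 17, R-ζ→W5 13, R-η→W5 43
  link cost 173, fixed 151 → total 324.
Compare {W2, W3}: link cost 193 + fixed 132 = 325.
Compare {W2}: link cost 279 + fixed 67 = 346.
Compare {W1, W2}: link cost 236 + fixed 122 = 358.
All other subsets cost ≥ 325. Minimum total cost: 324.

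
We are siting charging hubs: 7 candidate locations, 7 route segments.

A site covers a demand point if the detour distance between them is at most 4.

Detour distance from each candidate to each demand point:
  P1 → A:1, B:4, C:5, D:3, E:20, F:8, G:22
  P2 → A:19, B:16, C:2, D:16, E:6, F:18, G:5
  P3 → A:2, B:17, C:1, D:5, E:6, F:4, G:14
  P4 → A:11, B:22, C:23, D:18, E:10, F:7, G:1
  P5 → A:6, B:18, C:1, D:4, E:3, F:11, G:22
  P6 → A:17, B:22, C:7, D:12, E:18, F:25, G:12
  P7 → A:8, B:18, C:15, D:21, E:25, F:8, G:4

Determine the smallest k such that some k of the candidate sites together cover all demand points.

Coverage sets (demand points within 4 of each site):
  P1: {A, B, D}
  P2: {C}
  P3: {A, C, F}
  P4: {G}
  P5: {C, D, E}
  P6: {}
  P7: {G}
No 3 sites suffice: every size-3 union leaves at least one demand point uncovered.
But {P1, P3, P4, P5} covers everything, so the minimum is 4.

4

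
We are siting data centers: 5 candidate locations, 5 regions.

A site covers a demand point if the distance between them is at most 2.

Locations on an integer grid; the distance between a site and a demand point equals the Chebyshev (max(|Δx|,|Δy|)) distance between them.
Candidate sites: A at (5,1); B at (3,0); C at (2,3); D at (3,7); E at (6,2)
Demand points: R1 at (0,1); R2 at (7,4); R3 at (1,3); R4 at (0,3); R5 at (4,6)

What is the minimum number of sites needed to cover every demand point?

3

Coverage sets (demand points within 2 of each site):
  A: {}
  B: {}
  C: {R1, R3, R4}
  D: {R5}
  E: {R2}
No 2 sites suffice: every size-2 union leaves at least one demand point uncovered.
But {C, D, E} covers everything, so the minimum is 3.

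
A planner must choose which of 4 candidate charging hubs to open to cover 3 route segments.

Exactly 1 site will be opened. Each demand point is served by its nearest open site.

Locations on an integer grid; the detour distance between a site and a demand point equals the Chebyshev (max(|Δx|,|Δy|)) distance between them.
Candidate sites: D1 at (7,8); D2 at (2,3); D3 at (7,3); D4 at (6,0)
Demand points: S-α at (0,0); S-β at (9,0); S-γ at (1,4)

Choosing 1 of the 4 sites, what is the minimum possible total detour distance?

11

Open {D2}.
  S-α→D2 3, S-β→D2 7, S-γ→D2 1  ⇒ total 11.
Compare {D4}: total 14.
Compare {D3}: total 16.
No size-1 selection does better; minimum is 11.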